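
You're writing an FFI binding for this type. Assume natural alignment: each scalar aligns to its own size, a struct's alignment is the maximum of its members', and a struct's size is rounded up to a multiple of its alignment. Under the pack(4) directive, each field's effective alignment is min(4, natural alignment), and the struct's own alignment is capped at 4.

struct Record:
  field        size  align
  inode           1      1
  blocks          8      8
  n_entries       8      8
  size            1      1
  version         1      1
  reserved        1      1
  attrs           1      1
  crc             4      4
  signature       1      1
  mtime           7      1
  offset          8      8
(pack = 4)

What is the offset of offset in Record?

36

inode at 0 (size 1, align 1) → ends 1
pad 3 to align 4 for blocks
blocks at 4 (size 8, align 4) → ends 12
n_entries at 12 (size 8, align 4) → ends 20
size at 20 (size 1, align 1) → ends 21
version at 21 (size 1, align 1) → ends 22
reserved at 22 (size 1, align 1) → ends 23
attrs at 23 (size 1, align 1) → ends 24
crc at 24 (size 4, align 4) → ends 28
signature at 28 (size 1, align 1) → ends 29
mtime at 29 (size 7, align 1) → ends 36
offset at 36 (size 8, align 4) → ends 44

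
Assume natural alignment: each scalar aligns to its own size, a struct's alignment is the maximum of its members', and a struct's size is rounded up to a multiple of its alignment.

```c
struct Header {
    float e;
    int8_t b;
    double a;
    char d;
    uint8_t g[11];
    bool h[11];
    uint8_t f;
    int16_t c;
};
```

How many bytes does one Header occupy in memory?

e at 0 (size 4, align 4) → ends 4
b at 4 (size 1, align 1) → ends 5
pad 3 to align 8 for a
a at 8 (size 8, align 8) → ends 16
d at 16 (size 1, align 1) → ends 17
g at 17 (size 11, align 1) → ends 28
h at 28 (size 11, align 1) → ends 39
f at 39 (size 1, align 1) → ends 40
c at 40 (size 2, align 2) → ends 42
tail pad 6 to reach multiple of 8
total 48 bytes, alignment 8

48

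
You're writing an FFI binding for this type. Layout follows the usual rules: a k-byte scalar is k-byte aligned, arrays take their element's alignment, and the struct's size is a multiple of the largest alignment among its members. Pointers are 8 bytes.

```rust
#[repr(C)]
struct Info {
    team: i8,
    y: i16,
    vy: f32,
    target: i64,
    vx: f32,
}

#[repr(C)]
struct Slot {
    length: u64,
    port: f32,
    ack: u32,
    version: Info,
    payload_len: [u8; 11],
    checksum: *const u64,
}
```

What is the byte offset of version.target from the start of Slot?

24

Info: team at 0 (size 1, align 1) → ends 1; pad 1 to align 2 for y; y at 2 (size 2, align 2) → ends 4; vy at 4 (size 4, align 4) → ends 8; target at 8 (size 8, align 8) → ends 16; vx at 16 (size 4, align 4) → ends 20; tail pad 4 to reach multiple of 8; total 24 bytes, alignment 8
length at 0 (size 8, align 8) → ends 8
port at 8 (size 4, align 4) → ends 12
ack at 12 (size 4, align 4) → ends 16
version at 16 (size 24, align 8) → ends 40
within Info: target at 8
16 + 8 = 24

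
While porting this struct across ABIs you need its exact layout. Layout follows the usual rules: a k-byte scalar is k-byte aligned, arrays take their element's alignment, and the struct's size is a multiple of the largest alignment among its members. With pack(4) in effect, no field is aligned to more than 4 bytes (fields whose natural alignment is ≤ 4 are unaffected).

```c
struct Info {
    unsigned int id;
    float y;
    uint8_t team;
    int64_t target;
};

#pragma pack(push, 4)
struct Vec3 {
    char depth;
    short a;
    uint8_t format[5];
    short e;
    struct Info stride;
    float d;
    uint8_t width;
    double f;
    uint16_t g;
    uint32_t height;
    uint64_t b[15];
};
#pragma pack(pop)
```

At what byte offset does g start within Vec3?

52

Info: @0: id [4B, align 4] → 4; @4: y [4B, align 4] → 8; @8: team [1B, align 1] → 9; +7 pad (align 8); @16: target [8B, align 8] → 24; size 24, align 8
@0: depth [1B, align 1] → 1
+1 pad (align 2)
@2: a [2B, align 2] → 4
@4: format [5B, align 1] → 9
+1 pad (align 2)
@10: e [2B, align 2] → 12
@12: stride [24B, align 4] → 36
@36: d [4B, align 4] → 40
@40: width [1B, align 1] → 41
+3 pad (align 4)
@44: f [8B, align 4] → 52
@52: g [2B, align 2] → 54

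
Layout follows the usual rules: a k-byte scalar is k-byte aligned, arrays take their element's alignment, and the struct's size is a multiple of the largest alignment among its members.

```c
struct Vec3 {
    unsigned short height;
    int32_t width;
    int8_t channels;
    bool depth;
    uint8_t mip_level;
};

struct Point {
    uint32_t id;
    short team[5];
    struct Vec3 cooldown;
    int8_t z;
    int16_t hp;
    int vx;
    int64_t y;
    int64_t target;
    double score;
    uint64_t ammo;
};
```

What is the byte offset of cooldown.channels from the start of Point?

Vec3: 0..2  height  (2B, 2-aligned); 2..4  -- padding (2B); 4..8  width  (4B, 4-aligned); 8..9  channels  (1B, 1-aligned); 9..10  depth  (1B, 1-aligned); 10..11  mip_level  (1B, 1-aligned); 11..12  -- tail padding (1B); sizeof = 12, alignof = 4
0..4  id  (4B, 4-aligned)
4..14  team  (10B, 2-aligned)
14..16  -- padding (2B)
16..28  cooldown  (12B, 4-aligned)
within Vec3: channels at 8
16 + 8 = 24

24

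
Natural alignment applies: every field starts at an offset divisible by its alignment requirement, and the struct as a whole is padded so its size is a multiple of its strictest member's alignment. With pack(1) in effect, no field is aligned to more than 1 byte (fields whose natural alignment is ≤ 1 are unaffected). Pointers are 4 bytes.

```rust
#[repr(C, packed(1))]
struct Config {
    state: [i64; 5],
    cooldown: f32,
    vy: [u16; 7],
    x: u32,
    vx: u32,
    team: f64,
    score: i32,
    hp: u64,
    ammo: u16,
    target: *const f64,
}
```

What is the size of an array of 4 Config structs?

state at 0 (size 40, align 1) → ends 40
cooldown at 40 (size 4, align 1) → ends 44
vy at 44 (size 14, align 1) → ends 58
x at 58 (size 4, align 1) → ends 62
vx at 62 (size 4, align 1) → ends 66
team at 66 (size 8, align 1) → ends 74
score at 74 (size 4, align 1) → ends 78
hp at 78 (size 8, align 1) → ends 86
ammo at 86 (size 2, align 1) → ends 88
target at 88 (size 4, align 1) → ends 92
total 92 bytes, alignment 1
array of 4: 4 × 92 = 368

368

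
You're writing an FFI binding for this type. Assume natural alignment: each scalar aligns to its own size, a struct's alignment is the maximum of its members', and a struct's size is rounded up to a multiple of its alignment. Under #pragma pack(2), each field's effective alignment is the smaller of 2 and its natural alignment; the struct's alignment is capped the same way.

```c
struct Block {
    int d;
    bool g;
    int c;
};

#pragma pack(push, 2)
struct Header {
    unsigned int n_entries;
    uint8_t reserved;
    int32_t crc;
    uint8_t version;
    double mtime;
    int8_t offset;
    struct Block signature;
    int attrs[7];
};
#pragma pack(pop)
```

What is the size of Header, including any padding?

62 bytes

Block: 0..4  d  (4B, 4-aligned); 4..5  g  (1B, 1-aligned); 5..8  -- padding (3B); 8..12  c  (4B, 4-aligned); sizeof = 12, alignof = 4
0..4  n_entries  (4B, 2-aligned)
4..5  reserved  (1B, 1-aligned)
5..6  -- padding (1B)
6..10  crc  (4B, 2-aligned)
10..11  version  (1B, 1-aligned)
11..12  -- padding (1B)
12..20  mtime  (8B, 2-aligned)
20..21  offset  (1B, 1-aligned)
21..22  -- padding (1B)
22..34  signature  (12B, 2-aligned)
34..62  attrs  (28B, 2-aligned)
sizeof = 62, alignof = 2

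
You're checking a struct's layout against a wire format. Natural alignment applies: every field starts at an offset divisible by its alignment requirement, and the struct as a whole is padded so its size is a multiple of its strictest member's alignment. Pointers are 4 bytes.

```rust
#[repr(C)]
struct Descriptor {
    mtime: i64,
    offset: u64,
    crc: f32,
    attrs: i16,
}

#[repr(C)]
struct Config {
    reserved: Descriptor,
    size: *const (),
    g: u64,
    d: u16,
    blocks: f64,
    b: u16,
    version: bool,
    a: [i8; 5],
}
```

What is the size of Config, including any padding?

Descriptor: @0: mtime [8B, align 8] → 8; @8: offset [8B, align 8] → 16; @16: crc [4B, align 4] → 20; @20: attrs [2B, align 2] → 22; +2 tail pad (align 8); size 24, align 8
@0: reserved [24B, align 8] → 24
@24: size [4B, align 4] → 28
+4 pad (align 8)
@32: g [8B, align 8] → 40
@40: d [2B, align 2] → 42
+6 pad (align 8)
@48: blocks [8B, align 8] → 56
@56: b [2B, align 2] → 58
@58: version [1B, align 1] → 59
@59: a [5B, align 1] → 64
size 64, align 8

64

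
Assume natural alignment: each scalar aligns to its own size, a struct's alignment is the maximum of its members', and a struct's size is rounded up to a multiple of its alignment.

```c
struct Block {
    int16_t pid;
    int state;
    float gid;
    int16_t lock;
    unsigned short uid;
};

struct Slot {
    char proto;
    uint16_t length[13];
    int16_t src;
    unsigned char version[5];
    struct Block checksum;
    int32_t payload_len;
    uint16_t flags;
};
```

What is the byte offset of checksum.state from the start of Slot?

Block: pid at 0 (size 2, align 2) → ends 2; pad 2 to align 4 for state; state at 4 (size 4, align 4) → ends 8; gid at 8 (size 4, align 4) → ends 12; lock at 12 (size 2, align 2) → ends 14; uid at 14 (size 2, align 2) → ends 16; total 16 bytes, alignment 4
proto at 0 (size 1, align 1) → ends 1
pad 1 to align 2 for length
length at 2 (size 26, align 2) → ends 28
src at 28 (size 2, align 2) → ends 30
version at 30 (size 5, align 1) → ends 35
pad 1 to align 4 for checksum
checksum at 36 (size 16, align 4) → ends 52
within Block: state at 4
36 + 4 = 40

40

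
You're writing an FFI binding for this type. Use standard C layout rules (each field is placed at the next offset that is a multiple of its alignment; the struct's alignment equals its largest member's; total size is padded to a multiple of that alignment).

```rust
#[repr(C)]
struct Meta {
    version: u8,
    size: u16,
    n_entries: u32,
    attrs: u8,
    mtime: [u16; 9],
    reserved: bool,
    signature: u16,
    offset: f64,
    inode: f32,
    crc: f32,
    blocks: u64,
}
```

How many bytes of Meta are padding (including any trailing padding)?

0..1  version  (1B, 1-aligned)
1..2  -- padding (1B)
2..4  size  (2B, 2-aligned)
4..8  n_entries  (4B, 4-aligned)
8..9  attrs  (1B, 1-aligned)
9..10  -- padding (1B)
10..28  mtime  (18B, 2-aligned)
28..29  reserved  (1B, 1-aligned)
29..30  -- padding (1B)
30..32  signature  (2B, 2-aligned)
32..40  offset  (8B, 8-aligned)
40..44  inode  (4B, 4-aligned)
44..48  crc  (4B, 4-aligned)
48..56  blocks  (8B, 8-aligned)
sizeof = 56, alignof = 8
data bytes 53, size 56 → padding 3

3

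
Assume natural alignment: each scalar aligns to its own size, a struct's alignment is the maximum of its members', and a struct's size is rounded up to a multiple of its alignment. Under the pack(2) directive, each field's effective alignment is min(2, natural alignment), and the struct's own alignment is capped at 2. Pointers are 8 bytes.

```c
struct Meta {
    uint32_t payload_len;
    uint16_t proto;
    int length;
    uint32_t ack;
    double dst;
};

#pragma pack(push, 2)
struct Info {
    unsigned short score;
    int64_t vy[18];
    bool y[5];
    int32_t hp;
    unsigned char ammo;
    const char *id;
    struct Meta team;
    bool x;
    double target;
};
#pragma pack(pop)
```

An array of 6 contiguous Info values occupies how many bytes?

1200

Meta: 0..4  payload_len  (4B, 4-aligned); 4..6  proto  (2B, 2-aligned); 6..8  -- padding (2B); 8..12  length  (4B, 4-aligned); 12..16  ack  (4B, 4-aligned); 16..24  dst  (8B, 8-aligned); sizeof = 24, alignof = 8
0..2  score  (2B, 2-aligned)
2..146  vy  (144B, 2-aligned)
146..151  y  (5B, 1-aligned)
151..152  -- padding (1B)
152..156  hp  (4B, 2-aligned)
156..157  ammo  (1B, 1-aligned)
157..158  -- padding (1B)
158..166  id  (8B, 2-aligned)
166..190  team  (24B, 2-aligned)
190..191  x  (1B, 1-aligned)
191..192  -- padding (1B)
192..200  target  (8B, 2-aligned)
sizeof = 200, alignof = 2
array of 6: 6 × 200 = 1200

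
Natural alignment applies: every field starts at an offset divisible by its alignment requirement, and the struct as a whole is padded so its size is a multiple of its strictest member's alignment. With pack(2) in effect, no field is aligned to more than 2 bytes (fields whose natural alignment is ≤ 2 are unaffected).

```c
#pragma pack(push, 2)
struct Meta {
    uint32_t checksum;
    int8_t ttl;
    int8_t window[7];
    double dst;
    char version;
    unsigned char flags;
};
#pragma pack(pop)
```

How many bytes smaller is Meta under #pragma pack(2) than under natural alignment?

10

natural layout:
  checksum at 0 (size 4, align 4) → ends 4
  ttl at 4 (size 1, align 1) → ends 5
  window at 5 (size 7, align 1) → ends 12
  pad 4 to align 8 for dst
  dst at 16 (size 8, align 8) → ends 24
  version at 24 (size 1, align 1) → ends 25
  flags at 25 (size 1, align 1) → ends 26
  tail pad 6 to reach multiple of 8
  total 32 bytes, alignment 8
packed(2) layout:
  checksum at 0 (size 4, align 2) → ends 4
  ttl at 4 (size 1, align 1) → ends 5
  window at 5 (size 7, align 1) → ends 12
  dst at 12 (size 8, align 2) → ends 20
  version at 20 (size 1, align 1) → ends 21
  flags at 21 (size 1, align 1) → ends 22
  total 22 bytes, alignment 2
32 − 22 = 10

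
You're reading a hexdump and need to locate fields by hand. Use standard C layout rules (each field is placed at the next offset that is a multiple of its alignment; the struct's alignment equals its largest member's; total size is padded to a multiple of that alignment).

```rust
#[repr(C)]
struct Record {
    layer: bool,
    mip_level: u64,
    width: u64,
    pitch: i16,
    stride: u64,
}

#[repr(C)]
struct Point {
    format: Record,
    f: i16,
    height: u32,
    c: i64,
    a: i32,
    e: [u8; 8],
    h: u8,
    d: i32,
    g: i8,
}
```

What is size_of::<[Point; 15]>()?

1200

Record: @0: layer [1B, align 1] → 1; +7 pad (align 8); @8: mip_level [8B, align 8] → 16; @16: width [8B, align 8] → 24; @24: pitch [2B, align 2] → 26; +6 pad (align 8); @32: stride [8B, align 8] → 40; size 40, align 8
@0: format [40B, align 8] → 40
@40: f [2B, align 2] → 42
+2 pad (align 4)
@44: height [4B, align 4] → 48
@48: c [8B, align 8] → 56
@56: a [4B, align 4] → 60
@60: e [8B, align 1] → 68
@68: h [1B, align 1] → 69
+3 pad (align 4)
@72: d [4B, align 4] → 76
@76: g [1B, align 1] → 77
+3 tail pad (align 8)
size 80, align 8
array of 15: 15 × 80 = 1200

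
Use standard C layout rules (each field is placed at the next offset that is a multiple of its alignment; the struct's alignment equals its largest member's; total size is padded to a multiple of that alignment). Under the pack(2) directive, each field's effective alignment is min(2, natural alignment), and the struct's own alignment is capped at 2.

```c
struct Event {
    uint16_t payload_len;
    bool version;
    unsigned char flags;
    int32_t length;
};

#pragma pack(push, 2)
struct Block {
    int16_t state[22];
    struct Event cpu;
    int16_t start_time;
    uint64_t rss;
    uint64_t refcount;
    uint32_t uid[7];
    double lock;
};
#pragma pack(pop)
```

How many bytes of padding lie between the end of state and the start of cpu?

Event: @0: payload_len [2B, align 2] → 2; @2: version [1B, align 1] → 3; @3: flags [1B, align 1] → 4; @4: length [4B, align 4] → 8; size 8, align 4
@0: state [44B, align 2] → 44
@44: cpu [8B, align 2] → 52

0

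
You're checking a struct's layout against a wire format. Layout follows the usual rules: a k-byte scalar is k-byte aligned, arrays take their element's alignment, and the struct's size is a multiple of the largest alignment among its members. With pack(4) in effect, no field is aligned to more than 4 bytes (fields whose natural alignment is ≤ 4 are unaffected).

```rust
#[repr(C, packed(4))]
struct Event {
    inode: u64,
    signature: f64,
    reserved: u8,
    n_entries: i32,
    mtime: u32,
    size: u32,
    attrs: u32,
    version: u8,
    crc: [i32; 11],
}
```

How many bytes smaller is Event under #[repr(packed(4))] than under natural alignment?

natural layout:
  inode at 0 (size 8, align 8) → ends 8
  signature at 8 (size 8, align 8) → ends 16
  reserved at 16 (size 1, align 1) → ends 17
  pad 3 to align 4 for n_entries
  n_entries at 20 (size 4, align 4) → ends 24
  mtime at 24 (size 4, align 4) → ends 28
  size at 28 (size 4, align 4) → ends 32
  attrs at 32 (size 4, align 4) → ends 36
  version at 36 (size 1, align 1) → ends 37
  pad 3 to align 4 for crc
  crc at 40 (size 44, align 4) → ends 84
  tail pad 4 to reach multiple of 8
  total 88 bytes, alignment 8
packed(4) layout:
  inode at 0 (size 8, align 4) → ends 8
  signature at 8 (size 8, align 4) → ends 16
  reserved at 16 (size 1, align 1) → ends 17
  pad 3 to align 4 for n_entries
  n_entries at 20 (size 4, align 4) → ends 24
  mtime at 24 (size 4, align 4) → ends 28
  size at 28 (size 4, align 4) → ends 32
  attrs at 32 (size 4, align 4) → ends 36
  version at 36 (size 1, align 1) → ends 37
  pad 3 to align 4 for crc
  crc at 40 (size 44, align 4) → ends 84
  total 84 bytes, alignment 4
88 − 84 = 4

4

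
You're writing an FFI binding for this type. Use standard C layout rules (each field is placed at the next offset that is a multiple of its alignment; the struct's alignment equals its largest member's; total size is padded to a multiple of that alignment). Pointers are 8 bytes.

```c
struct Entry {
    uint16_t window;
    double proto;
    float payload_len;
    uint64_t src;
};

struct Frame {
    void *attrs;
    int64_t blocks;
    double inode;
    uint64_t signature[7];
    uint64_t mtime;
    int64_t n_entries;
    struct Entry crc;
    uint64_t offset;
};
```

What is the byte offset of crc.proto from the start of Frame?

104

Entry: @0: window [2B, align 2] → 2; +6 pad (align 8); @8: proto [8B, align 8] → 16; @16: payload_len [4B, align 4] → 20; +4 pad (align 8); @24: src [8B, align 8] → 32; size 32, align 8
@0: attrs [8B, align 8] → 8
@8: blocks [8B, align 8] → 16
@16: inode [8B, align 8] → 24
@24: signature [56B, align 8] → 80
@80: mtime [8B, align 8] → 88
@88: n_entries [8B, align 8] → 96
@96: crc [32B, align 8] → 128
within Entry: proto at 8
96 + 8 = 104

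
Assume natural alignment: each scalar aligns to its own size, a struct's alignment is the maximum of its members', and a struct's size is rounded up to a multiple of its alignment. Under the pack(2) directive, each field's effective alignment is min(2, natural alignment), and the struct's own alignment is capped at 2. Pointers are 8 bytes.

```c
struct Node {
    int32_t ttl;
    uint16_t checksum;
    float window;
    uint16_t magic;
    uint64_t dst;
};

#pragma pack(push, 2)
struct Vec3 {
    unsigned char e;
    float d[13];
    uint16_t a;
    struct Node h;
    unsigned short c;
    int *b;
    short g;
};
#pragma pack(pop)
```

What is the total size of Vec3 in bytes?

92

Node: 0..4  ttl  (4B, 4-aligned); 4..6  checksum  (2B, 2-aligned); 6..8  -- padding (2B); 8..12  window  (4B, 4-aligned); 12..14  magic  (2B, 2-aligned); 14..16  -- padding (2B); 16..24  dst  (8B, 8-aligned); sizeof = 24, alignof = 8
0..1  e  (1B, 1-aligned)
1..2  -- padding (1B)
2..54  d  (52B, 2-aligned)
54..56  a  (2B, 2-aligned)
56..80  h  (24B, 2-aligned)
80..82  c  (2B, 2-aligned)
82..90  b  (8B, 2-aligned)
90..92  g  (2B, 2-aligned)
sizeof = 92, alignof = 2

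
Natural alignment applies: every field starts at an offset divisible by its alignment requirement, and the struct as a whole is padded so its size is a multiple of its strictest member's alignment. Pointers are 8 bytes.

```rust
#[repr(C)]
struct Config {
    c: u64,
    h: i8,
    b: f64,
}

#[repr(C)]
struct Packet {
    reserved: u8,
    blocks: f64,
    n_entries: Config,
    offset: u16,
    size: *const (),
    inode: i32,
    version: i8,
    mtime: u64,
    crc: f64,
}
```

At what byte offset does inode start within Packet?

Config: @0: c [8B, align 8] → 8; @8: h [1B, align 1] → 9; +7 pad (align 8); @16: b [8B, align 8] → 24; size 24, align 8
@0: reserved [1B, align 1] → 1
+7 pad (align 8)
@8: blocks [8B, align 8] → 16
@16: n_entries [24B, align 8] → 40
@40: offset [2B, align 2] → 42
+6 pad (align 8)
@48: size [8B, align 8] → 56
@56: inode [4B, align 4] → 60

56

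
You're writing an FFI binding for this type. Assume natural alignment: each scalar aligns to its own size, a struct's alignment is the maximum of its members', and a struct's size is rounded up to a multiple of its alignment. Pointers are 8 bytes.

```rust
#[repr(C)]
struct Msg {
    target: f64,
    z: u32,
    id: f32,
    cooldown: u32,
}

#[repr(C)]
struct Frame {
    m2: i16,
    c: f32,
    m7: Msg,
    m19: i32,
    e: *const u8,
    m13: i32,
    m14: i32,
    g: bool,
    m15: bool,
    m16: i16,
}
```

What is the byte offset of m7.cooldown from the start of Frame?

Msg: target at 0 (size 8, align 8) → ends 8; z at 8 (size 4, align 4) → ends 12; id at 12 (size 4, align 4) → ends 16; cooldown at 16 (size 4, align 4) → ends 20; tail pad 4 to reach multiple of 8; total 24 bytes, alignment 8
m2 at 0 (size 2, align 2) → ends 2
pad 2 to align 4 for c
c at 4 (size 4, align 4) → ends 8
m7 at 8 (size 24, align 8) → ends 32
within Msg: cooldown at 16
8 + 16 = 24

24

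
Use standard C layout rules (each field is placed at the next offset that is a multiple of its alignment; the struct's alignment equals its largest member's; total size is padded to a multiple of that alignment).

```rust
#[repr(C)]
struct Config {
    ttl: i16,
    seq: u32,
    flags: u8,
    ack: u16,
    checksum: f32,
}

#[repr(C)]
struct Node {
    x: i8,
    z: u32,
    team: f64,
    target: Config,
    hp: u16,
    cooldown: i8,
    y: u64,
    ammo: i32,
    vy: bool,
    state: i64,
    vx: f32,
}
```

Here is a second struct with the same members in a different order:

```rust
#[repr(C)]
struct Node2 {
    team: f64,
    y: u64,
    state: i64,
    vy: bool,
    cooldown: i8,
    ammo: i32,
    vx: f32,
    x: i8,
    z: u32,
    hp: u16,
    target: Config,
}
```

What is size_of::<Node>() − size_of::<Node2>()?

8

Config: @0: ttl [2B, align 2] → 2; +2 pad (align 4); @4: seq [4B, align 4] → 8; @8: flags [1B, align 1] → 9; +1 pad (align 2); @10: ack [2B, align 2] → 12; @12: checksum [4B, align 4] → 16; size 16, align 4
@0: x [1B, align 1] → 1
+3 pad (align 4)
@4: z [4B, align 4] → 8
@8: team [8B, align 8] → 16
@16: target [16B, align 4] → 32
@32: hp [2B, align 2] → 34
@34: cooldown [1B, align 1] → 35
+5 pad (align 8)
@40: y [8B, align 8] → 48
@48: ammo [4B, align 4] → 52
@52: vy [1B, align 1] → 53
+3 pad (align 8)
@56: state [8B, align 8] → 64
@64: vx [4B, align 4] → 68
+4 tail pad (align 8)
size 72, align 8
— Node2 —
@0: team [8B, align 8] → 8
@8: y [8B, align 8] → 16
@16: state [8B, align 8] → 24
@24: vy [1B, align 1] → 25
@25: cooldown [1B, align 1] → 26
+2 pad (align 4)
@28: ammo [4B, align 4] → 32
@32: vx [4B, align 4] → 36
@36: x [1B, align 1] → 37
+3 pad (align 4)
@40: z [4B, align 4] → 44
@44: hp [2B, align 2] → 46
+2 pad (align 4)
@48: target [16B, align 4] → 64
size 64, align 8
72 − 64 = 8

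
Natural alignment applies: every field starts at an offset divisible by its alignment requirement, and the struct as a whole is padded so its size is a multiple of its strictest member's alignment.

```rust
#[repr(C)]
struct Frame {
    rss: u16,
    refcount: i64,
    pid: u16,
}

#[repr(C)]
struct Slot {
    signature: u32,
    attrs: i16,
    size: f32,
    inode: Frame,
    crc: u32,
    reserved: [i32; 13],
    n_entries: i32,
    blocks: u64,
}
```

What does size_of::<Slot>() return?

Frame: rss at 0 (size 2, align 2) → ends 2; pad 6 to align 8 for refcount; refcount at 8 (size 8, align 8) → ends 16; pid at 16 (size 2, align 2) → ends 18; tail pad 6 to reach multiple of 8; total 24 bytes, alignment 8
signature at 0 (size 4, align 4) → ends 4
attrs at 4 (size 2, align 2) → ends 6
pad 2 to align 4 for size
size at 8 (size 4, align 4) → ends 12
pad 4 to align 8 for inode
inode at 16 (size 24, align 8) → ends 40
crc at 40 (size 4, align 4) → ends 44
reserved at 44 (size 52, align 4) → ends 96
n_entries at 96 (size 4, align 4) → ends 100
pad 4 to align 8 for blocks
blocks at 104 (size 8, align 8) → ends 112
total 112 bytes, alignment 8

112 bytes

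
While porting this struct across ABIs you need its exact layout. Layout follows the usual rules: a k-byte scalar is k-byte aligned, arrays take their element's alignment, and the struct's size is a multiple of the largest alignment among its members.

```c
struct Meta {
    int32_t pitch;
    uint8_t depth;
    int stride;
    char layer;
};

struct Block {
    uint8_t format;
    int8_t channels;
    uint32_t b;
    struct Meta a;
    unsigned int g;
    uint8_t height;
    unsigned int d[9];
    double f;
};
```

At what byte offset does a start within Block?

Meta: @0: pitch [4B, align 4] → 4; @4: depth [1B, align 1] → 5; +3 pad (align 4); @8: stride [4B, align 4] → 12; @12: layer [1B, align 1] → 13; +3 tail pad (align 4); size 16, align 4
@0: format [1B, align 1] → 1
@1: channels [1B, align 1] → 2
+2 pad (align 4)
@4: b [4B, align 4] → 8
@8: a [16B, align 4] → 24

8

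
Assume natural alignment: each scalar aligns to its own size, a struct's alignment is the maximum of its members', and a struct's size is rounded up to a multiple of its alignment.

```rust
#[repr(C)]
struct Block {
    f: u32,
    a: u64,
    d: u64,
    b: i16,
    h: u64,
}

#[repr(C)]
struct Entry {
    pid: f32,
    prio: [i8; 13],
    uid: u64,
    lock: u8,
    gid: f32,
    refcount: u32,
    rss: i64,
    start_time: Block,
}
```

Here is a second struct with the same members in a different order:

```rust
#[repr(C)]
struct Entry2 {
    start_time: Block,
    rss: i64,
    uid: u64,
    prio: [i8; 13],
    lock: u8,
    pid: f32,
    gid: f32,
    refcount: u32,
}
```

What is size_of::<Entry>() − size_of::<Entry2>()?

Block: @0: f [4B, align 4] → 4; +4 pad (align 8); @8: a [8B, align 8] → 16; @16: d [8B, align 8] → 24; @24: b [2B, align 2] → 26; +6 pad (align 8); @32: h [8B, align 8] → 40; size 40, align 8
@0: pid [4B, align 4] → 4
@4: prio [13B, align 1] → 17
+7 pad (align 8)
@24: uid [8B, align 8] → 32
@32: lock [1B, align 1] → 33
+3 pad (align 4)
@36: gid [4B, align 4] → 40
@40: refcount [4B, align 4] → 44
+4 pad (align 8)
@48: rss [8B, align 8] → 56
@56: start_time [40B, align 8] → 96
size 96, align 8
— Entry2 —
@0: start_time [40B, align 8] → 40
@40: rss [8B, align 8] → 48
@48: uid [8B, align 8] → 56
@56: prio [13B, align 1] → 69
@69: lock [1B, align 1] → 70
+2 pad (align 4)
@72: pid [4B, align 4] → 76
@76: gid [4B, align 4] → 80
@80: refcount [4B, align 4] → 84
+4 tail pad (align 8)
size 88, align 8
96 − 88 = 8

8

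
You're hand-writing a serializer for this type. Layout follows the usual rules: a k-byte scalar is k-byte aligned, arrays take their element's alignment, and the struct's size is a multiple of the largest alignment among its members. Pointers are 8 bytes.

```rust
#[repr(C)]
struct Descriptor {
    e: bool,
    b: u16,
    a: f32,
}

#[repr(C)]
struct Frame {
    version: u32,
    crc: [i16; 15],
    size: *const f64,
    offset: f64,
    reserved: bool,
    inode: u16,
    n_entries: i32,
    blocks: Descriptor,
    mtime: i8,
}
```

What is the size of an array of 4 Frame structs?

320

Descriptor: @0: e [1B, align 1] → 1; +1 pad (align 2); @2: b [2B, align 2] → 4; @4: a [4B, align 4] → 8; size 8, align 4
@0: version [4B, align 4] → 4
@4: crc [30B, align 2] → 34
+6 pad (align 8)
@40: size [8B, align 8] → 48
@48: offset [8B, align 8] → 56
@56: reserved [1B, align 1] → 57
+1 pad (align 2)
@58: inode [2B, align 2] → 60
@60: n_entries [4B, align 4] → 64
@64: blocks [8B, align 4] → 72
@72: mtime [1B, align 1] → 73
+7 tail pad (align 8)
size 80, align 8
array of 4: 4 × 80 = 320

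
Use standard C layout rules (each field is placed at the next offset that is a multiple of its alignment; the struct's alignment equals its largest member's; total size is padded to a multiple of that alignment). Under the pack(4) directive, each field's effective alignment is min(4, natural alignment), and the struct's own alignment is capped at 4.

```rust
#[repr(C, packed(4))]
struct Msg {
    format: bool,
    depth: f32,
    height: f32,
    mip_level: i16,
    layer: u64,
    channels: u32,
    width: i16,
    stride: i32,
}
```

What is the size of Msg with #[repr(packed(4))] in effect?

format at 0 (size 1, align 1) → ends 1
pad 3 to align 4 for depth
depth at 4 (size 4, align 4) → ends 8
height at 8 (size 4, align 4) → ends 12
mip_level at 12 (size 2, align 2) → ends 14
pad 2 to align 4 for layer
layer at 16 (size 8, align 4) → ends 24
channels at 24 (size 4, align 4) → ends 28
width at 28 (size 2, align 2) → ends 30
pad 2 to align 4 for stride
stride at 32 (size 4, align 4) → ends 36
total 36 bytes, alignment 4

36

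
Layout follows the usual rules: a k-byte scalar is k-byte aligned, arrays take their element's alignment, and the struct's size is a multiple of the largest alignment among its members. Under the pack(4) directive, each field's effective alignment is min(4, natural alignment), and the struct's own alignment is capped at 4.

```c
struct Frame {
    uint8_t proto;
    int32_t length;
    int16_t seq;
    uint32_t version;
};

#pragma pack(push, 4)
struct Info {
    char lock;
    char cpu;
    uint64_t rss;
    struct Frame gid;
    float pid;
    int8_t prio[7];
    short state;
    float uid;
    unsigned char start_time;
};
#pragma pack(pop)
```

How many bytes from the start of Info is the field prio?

Frame: proto at 0 (size 1, align 1) → ends 1; pad 3 to align 4 for length; length at 4 (size 4, align 4) → ends 8; seq at 8 (size 2, align 2) → ends 10; pad 2 to align 4 for version; version at 12 (size 4, align 4) → ends 16; total 16 bytes, alignment 4
lock at 0 (size 1, align 1) → ends 1
cpu at 1 (size 1, align 1) → ends 2
pad 2 to align 4 for rss
rss at 4 (size 8, align 4) → ends 12
gid at 12 (size 16, align 4) → ends 28
pid at 28 (size 4, align 4) → ends 32
prio at 32 (size 7, align 1) → ends 39

32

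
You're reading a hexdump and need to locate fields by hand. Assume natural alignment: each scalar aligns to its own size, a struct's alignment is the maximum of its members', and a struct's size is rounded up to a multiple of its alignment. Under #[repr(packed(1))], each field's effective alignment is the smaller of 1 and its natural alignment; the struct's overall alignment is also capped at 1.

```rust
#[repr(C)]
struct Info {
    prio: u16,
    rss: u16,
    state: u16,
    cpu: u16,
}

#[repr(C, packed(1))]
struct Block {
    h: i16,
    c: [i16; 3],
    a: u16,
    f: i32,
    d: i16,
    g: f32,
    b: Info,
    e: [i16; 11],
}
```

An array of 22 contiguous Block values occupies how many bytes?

Info: 0..2  prio  (2B, 2-aligned); 2..4  rss  (2B, 2-aligned); 4..6  state  (2B, 2-aligned); 6..8  cpu  (2B, 2-aligned); sizeof = 8, alignof = 2
0..2  h  (2B, 1-aligned)
2..8  c  (6B, 1-aligned)
8..10  a  (2B, 1-aligned)
10..14  f  (4B, 1-aligned)
14..16  d  (2B, 1-aligned)
16..20  g  (4B, 1-aligned)
20..28  b  (8B, 1-aligned)
28..50  e  (22B, 1-aligned)
sizeof = 50, alignof = 1
array of 22: 22 × 50 = 1100

1100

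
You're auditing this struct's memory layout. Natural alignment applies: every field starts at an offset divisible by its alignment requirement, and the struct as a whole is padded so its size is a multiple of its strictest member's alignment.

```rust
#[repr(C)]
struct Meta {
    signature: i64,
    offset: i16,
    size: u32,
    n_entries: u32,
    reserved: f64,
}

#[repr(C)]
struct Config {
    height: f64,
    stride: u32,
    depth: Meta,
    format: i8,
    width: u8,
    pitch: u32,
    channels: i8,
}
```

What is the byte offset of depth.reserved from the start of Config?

40

Meta: signature at 0 (size 8, align 8) → ends 8; offset at 8 (size 2, align 2) → ends 10; pad 2 to align 4 for size; size at 12 (size 4, align 4) → ends 16; n_entries at 16 (size 4, align 4) → ends 20; pad 4 to align 8 for reserved; reserved at 24 (size 8, align 8) → ends 32; total 32 bytes, alignment 8
height at 0 (size 8, align 8) → ends 8
stride at 8 (size 4, align 4) → ends 12
pad 4 to align 8 for depth
depth at 16 (size 32, align 8) → ends 48
within Meta: reserved at 24
16 + 24 = 40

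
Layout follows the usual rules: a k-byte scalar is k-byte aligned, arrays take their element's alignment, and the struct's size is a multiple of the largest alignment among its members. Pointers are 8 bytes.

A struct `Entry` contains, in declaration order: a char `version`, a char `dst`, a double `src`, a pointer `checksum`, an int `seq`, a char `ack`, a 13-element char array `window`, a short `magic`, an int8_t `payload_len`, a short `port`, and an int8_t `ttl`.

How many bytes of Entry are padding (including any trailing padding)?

14

0..1  version  (1B, 1-aligned)
1..2  dst  (1B, 1-aligned)
2..8  -- padding (6B)
8..16  src  (8B, 8-aligned)
16..24  checksum  (8B, 8-aligned)
24..28  seq  (4B, 4-aligned)
28..29  ack  (1B, 1-aligned)
29..42  window  (13B, 1-aligned)
42..44  magic  (2B, 2-aligned)
44..45  payload_len  (1B, 1-aligned)
45..46  -- padding (1B)
46..48  port  (2B, 2-aligned)
48..49  ttl  (1B, 1-aligned)
49..56  -- tail padding (7B)
sizeof = 56, alignof = 8
data bytes 42, size 56 → padding 14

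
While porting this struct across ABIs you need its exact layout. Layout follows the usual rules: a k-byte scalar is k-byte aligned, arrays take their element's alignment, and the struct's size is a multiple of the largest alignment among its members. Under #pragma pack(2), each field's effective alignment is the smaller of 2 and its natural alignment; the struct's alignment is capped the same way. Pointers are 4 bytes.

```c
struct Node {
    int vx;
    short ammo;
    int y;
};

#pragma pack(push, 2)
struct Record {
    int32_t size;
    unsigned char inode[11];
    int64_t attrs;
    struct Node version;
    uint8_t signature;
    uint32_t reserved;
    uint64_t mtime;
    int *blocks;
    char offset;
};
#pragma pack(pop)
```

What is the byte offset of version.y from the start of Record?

32

Node: vx at 0 (size 4, align 4) → ends 4; ammo at 4 (size 2, align 2) → ends 6; pad 2 to align 4 for y; y at 8 (size 4, align 4) → ends 12; total 12 bytes, alignment 4
size at 0 (size 4, align 2) → ends 4
inode at 4 (size 11, align 1) → ends 15
pad 1 to align 2 for attrs
attrs at 16 (size 8, align 2) → ends 24
version at 24 (size 12, align 2) → ends 36
within Node: y at 8
24 + 8 = 32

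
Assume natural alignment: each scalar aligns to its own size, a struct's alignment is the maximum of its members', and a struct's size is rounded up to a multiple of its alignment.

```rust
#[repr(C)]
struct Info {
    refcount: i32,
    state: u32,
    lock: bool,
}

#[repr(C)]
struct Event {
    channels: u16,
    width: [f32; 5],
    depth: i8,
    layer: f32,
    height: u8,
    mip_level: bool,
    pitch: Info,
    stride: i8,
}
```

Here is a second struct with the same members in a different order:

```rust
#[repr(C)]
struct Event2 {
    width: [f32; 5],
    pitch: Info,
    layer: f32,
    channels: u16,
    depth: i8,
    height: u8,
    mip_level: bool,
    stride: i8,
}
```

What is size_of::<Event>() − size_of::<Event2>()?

Info: refcount at 0 (size 4, align 4) → ends 4; state at 4 (size 4, align 4) → ends 8; lock at 8 (size 1, align 1) → ends 9; tail pad 3 to reach multiple of 4; total 12 bytes, alignment 4
channels at 0 (size 2, align 2) → ends 2
pad 2 to align 4 for width
width at 4 (size 20, align 4) → ends 24
depth at 24 (size 1, align 1) → ends 25
pad 3 to align 4 for layer
layer at 28 (size 4, align 4) → ends 32
height at 32 (size 1, align 1) → ends 33
mip_level at 33 (size 1, align 1) → ends 34
pad 2 to align 4 for pitch
pitch at 36 (size 12, align 4) → ends 48
stride at 48 (size 1, align 1) → ends 49
tail pad 3 to reach multiple of 4
total 52 bytes, alignment 4
— Event2 —
width at 0 (size 20, align 4) → ends 20
pitch at 20 (size 12, align 4) → ends 32
layer at 32 (size 4, align 4) → ends 36
channels at 36 (size 2, align 2) → ends 38
depth at 38 (size 1, align 1) → ends 39
height at 39 (size 1, align 1) → ends 40
mip_level at 40 (size 1, align 1) → ends 41
stride at 41 (size 1, align 1) → ends 42
tail pad 2 to reach multiple of 4
total 44 bytes, alignment 4
52 − 44 = 8

8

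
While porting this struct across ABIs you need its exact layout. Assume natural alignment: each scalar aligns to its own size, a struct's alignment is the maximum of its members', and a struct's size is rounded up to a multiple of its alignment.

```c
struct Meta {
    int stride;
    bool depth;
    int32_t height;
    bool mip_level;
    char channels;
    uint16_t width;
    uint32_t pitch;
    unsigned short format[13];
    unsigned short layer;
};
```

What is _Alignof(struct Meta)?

4

member alignments: stride=4, depth=1, height=4, mip_level=1, channels=1, width=2, pitch=4, format=2, layer=2
max = 4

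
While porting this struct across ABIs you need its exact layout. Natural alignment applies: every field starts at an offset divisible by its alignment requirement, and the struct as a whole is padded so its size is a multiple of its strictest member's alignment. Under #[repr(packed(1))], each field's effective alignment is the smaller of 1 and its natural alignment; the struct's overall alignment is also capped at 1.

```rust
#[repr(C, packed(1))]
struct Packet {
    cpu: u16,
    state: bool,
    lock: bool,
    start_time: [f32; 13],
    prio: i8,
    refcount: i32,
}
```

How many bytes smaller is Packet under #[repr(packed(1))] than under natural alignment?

3

natural layout:
  0..2  cpu  (2B, 2-aligned)
  2..3  state  (1B, 1-aligned)
  3..4  lock  (1B, 1-aligned)
  4..56  start_time  (52B, 4-aligned)
  56..57  prio  (1B, 1-aligned)
  57..60  -- padding (3B)
  60..64  refcount  (4B, 4-aligned)
  sizeof = 64, alignof = 4
packed(1) layout:
  0..2  cpu  (2B, 1-aligned)
  2..3  state  (1B, 1-aligned)
  3..4  lock  (1B, 1-aligned)
  4..56  start_time  (52B, 1-aligned)
  56..57  prio  (1B, 1-aligned)
  57..61  refcount  (4B, 1-aligned)
  sizeof = 61, alignof = 1
64 − 61 = 3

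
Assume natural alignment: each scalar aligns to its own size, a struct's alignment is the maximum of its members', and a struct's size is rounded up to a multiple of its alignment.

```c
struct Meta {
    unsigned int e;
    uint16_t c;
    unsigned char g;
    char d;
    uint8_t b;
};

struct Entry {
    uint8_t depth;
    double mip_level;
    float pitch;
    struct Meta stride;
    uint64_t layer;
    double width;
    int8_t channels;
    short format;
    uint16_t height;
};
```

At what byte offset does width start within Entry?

Meta: 0..4  e  (4B, 4-aligned); 4..6  c  (2B, 2-aligned); 6..7  g  (1B, 1-aligned); 7..8  d  (1B, 1-aligned); 8..9  b  (1B, 1-aligned); 9..12  -- tail padding (3B); sizeof = 12, alignof = 4
0..1  depth  (1B, 1-aligned)
1..8  -- padding (7B)
8..16  mip_level  (8B, 8-aligned)
16..20  pitch  (4B, 4-aligned)
20..32  stride  (12B, 4-aligned)
32..40  layer  (8B, 8-aligned)
40..48  width  (8B, 8-aligned)

40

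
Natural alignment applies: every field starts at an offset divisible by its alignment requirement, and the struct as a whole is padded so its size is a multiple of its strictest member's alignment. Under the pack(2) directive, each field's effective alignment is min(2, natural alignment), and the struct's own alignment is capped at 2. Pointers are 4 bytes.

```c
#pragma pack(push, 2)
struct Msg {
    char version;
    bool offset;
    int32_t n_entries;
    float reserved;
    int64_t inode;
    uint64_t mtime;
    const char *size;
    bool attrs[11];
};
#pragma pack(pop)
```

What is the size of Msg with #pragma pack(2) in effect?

@0: version [1B, align 1] → 1
@1: offset [1B, align 1] → 2
@2: n_entries [4B, align 2] → 6
@6: reserved [4B, align 2] → 10
@10: inode [8B, align 2] → 18
@18: mtime [8B, align 2] → 26
@26: size [4B, align 2] → 30
@30: attrs [11B, align 1] → 41
+1 tail pad (align 2)
size 42, align 2

42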